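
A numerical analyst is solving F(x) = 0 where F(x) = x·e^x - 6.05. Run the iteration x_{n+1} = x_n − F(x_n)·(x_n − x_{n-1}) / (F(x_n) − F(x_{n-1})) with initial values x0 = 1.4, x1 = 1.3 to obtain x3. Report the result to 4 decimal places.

1.4369

F(1.4) = -0.372720, F(1.3) = -1.279914
x2 = 1.300000 − (-1.279914)·(1.300000 − 1.400000) / (-1.279914 − (-0.372720)) = 1.300000 − (0.127991)/(-0.907194) = 1.441085
F(1.441085) = 0.038984
x3 = 1.441085 − 0.038984·(1.441085 − 1.300000) / (0.038984 − (-1.279914)) = 1.441085 − (0.005500)/(1.318898) = 1.436915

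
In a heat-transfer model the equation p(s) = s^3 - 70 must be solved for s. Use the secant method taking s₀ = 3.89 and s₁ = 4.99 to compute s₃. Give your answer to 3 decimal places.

p(3.89) = -11.13613, p(4.99) = 54.25150
s₂ = 4.99000 − 54.25150·(4.99000 − 3.89000) / (54.25150 − (-11.13613)) = 4.99000 − (59.67665)/(65.38763) = 4.07734
p(4.07734) = -2.21542
s₃ = 4.07734 − (-2.21542)·(4.07734 − 4.99000) / (-2.21542 − 54.25150) = 4.07734 − (2.02192)/(-56.46692) = 4.11315

4.113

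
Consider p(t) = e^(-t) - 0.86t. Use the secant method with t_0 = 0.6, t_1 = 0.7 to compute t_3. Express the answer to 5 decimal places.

0.62339

p(0.6) = 0.0328116, p(0.7) = -0.1054147
t_2 = 0.7000000 − (-0.1054147)·(0.7000000 − 0.6000000) / (-0.1054147 − 0.0328116) = 0.7000000 − (-0.0105415)/(-0.1382263) = 0.6237376
p(0.6237376) = -0.0004768
t_3 = 0.6237376 − (-0.0004768)·(0.6237376 − 0.7000000) / (-0.0004768 − (-0.1054147)) = 0.6237376 − (0.0000364)/(0.1049379) = 0.6233911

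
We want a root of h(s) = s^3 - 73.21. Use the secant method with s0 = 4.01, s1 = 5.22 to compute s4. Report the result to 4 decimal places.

h(4.01) = -8.728799, h(5.22) = 69.026648
s2 = 5.220000 − 69.026648·(5.220000 − 4.010000) / (69.026648 − (-8.728799)) = 5.220000 − (83.522244)/(77.755447) = 4.145834
h(4.145834) = -1.951647
s3 = 4.145834 − (-1.951647)·(4.145834 − 5.220000) / (-1.951647 − 69.026648) = 4.145834 − (2.096392)/(-70.978295) = 4.175370
h(4.175370) = -0.417798
s4 = 4.175370 − (-0.417798)·(4.175370 − 4.145834) / (-0.417798 − (-1.951647)) = 4.175370 − (-0.012340)/(1.533848) = 4.183415

4.1834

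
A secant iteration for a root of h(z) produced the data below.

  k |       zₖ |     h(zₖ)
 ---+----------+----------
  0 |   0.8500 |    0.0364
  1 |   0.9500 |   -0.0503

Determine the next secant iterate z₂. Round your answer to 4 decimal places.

z₂ = 0.9500 − (-0.0503)·(0.9500 − 0.8500) / (-0.0503 − 0.0364)
   = 0.9500 − (-0.005030)/(-0.086700) = 0.891984

0.8920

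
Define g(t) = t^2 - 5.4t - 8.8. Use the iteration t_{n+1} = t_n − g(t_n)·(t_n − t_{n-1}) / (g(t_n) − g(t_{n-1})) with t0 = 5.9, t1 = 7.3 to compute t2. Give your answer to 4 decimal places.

g(5.9) = -5.850000, g(7.3) = 5.070000
t2 = 7.300000 − 5.070000·(7.300000 − 5.900000) / (5.070000 − (-5.850000)) = 7.300000 − (7.098000)/(10.920000) = 6.650000

6.6500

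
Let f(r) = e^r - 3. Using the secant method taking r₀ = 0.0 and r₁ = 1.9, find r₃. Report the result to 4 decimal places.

f(0.0) = -2.000000, f(1.9) = 3.685894
r₂ = 1.900000 − 3.685894·(1.900000 − 0.000000) / (3.685894 − (-2.000000)) = 1.900000 − (7.003199)/(5.685894) = 0.668321
f(0.668321) = -1.049042
r₃ = 0.668321 − (-1.049042)·(0.668321 − 1.900000) / (-1.049042 − 3.685894) = 0.668321 − (1.292083)/(-4.734936) = 0.941203

0.9412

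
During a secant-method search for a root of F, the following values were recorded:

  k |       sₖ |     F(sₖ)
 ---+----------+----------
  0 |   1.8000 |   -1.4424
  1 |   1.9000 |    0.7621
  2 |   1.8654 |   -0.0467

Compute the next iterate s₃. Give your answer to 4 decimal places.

s₃ = 1.8654 − (-0.0467)·(1.8654 − 1.9000) / (-0.0467 − 0.7621)
   = 1.8654 − (0.001616)/(-0.808800) = 1.867398

1.8674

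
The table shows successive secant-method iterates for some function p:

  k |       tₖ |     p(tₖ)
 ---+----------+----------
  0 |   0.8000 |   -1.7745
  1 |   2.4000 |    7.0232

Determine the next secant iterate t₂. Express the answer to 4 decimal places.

1.1227

t₂ = 2.4000 − 7.0232·(2.4000 − 0.8000) / (7.0232 − (-1.7745))
   = 2.4000 − (11.237120)/(8.797700) = 1.122721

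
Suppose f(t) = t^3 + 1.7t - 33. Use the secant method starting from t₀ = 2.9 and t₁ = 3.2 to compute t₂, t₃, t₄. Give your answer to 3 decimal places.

3.024, 3.031, 3.031

f(2.9) = -3.68100, f(3.2) = 5.20800
t₂ = 3.20000 − 5.20800·(3.20000 − 2.90000) / (5.20800 − (-3.68100)) = 3.20000 − (1.56240)/(8.88900) = 3.02423
f(3.02423) = -0.19924
t₃ = 3.02423 − (-0.19924)·(3.02423 − 3.20000) / (-0.19924 − 5.20800) = 3.02423 − (0.03502)/(-5.40724) = 3.03071
f(3.03071) = -0.01015
t₄ = 3.03071 − (-0.01015)·(3.03071 − 3.02423) / (-0.01015 − (-0.19924)) = 3.03071 − (-0.00007)/(0.18909) = 3.03106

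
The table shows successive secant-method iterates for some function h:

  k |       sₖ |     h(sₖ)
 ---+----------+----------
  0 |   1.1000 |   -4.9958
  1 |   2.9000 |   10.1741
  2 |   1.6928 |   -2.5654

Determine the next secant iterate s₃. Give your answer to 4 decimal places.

s₃ = 1.6928 − (-2.5654)·(1.6928 − 2.9000) / (-2.5654 − 10.1741)
   = 1.6928 − (3.096951)/(-12.739500) = 1.935898

1.9359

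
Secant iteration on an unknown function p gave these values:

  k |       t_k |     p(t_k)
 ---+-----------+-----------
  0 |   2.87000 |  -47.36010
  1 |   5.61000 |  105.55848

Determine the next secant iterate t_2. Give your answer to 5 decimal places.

t_2 = 5.61000 − 105.55848·(5.61000 − 2.87000) / (105.55848 − (-47.36010))
   = 5.61000 − (289.2302352)/(152.9185800) = 3.7185998

3.71860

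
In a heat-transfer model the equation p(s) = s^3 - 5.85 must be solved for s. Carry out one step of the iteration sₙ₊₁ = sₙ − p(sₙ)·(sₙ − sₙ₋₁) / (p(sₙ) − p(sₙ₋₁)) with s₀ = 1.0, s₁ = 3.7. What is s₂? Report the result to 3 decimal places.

p(1.0) = -4.85000, p(3.7) = 44.80300
s₂ = 3.70000 − 44.80300·(3.70000 − 1.00000) / (44.80300 − (-4.85000)) = 3.70000 − (120.96810)/(49.65300) = 1.26373

1.264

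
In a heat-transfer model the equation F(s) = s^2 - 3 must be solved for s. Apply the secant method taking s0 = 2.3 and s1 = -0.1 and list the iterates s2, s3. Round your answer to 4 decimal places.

F(2.3) = 2.290000, F(-0.1) = -2.990000
s2 = -0.100000 − (-2.990000)·(-0.100000 − 2.300000) / (-2.990000 − 2.290000) = -0.100000 − (7.176000)/(-5.280000) = 1.259091
F(1.259091) = -1.414690
s3 = 1.259091 − (-1.414690)·(1.259091 − (-0.100000)) / (-1.414690 − (-2.990000)) = 1.259091 − (-1.922692)/(1.575310) = 2.479608

1.2591, 2.4796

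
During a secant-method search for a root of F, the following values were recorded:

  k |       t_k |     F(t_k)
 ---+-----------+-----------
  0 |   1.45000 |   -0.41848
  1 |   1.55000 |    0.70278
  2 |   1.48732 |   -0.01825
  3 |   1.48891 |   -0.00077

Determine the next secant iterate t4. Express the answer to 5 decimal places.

t4 = 1.48891 − (-0.00077)·(1.48891 − 1.48732) / (-0.00077 − (-0.01825))
   = 1.48891 − (-0.0000012)/(0.0174800) = 1.4889800

1.48898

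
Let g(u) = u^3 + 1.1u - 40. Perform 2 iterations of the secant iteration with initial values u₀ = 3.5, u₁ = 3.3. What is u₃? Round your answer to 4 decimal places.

3.3128

g(3.5) = 6.725000, g(3.3) = -0.433000
u₂ = 3.300000 − (-0.433000)·(3.300000 − 3.500000) / (-0.433000 − 6.725000) = 3.300000 − (0.086600)/(-7.158000) = 3.312098
g(3.312098) = -0.022988
u₃ = 3.312098 − (-0.022988)·(3.312098 − 3.300000) / (-0.022988 − (-0.433000)) = 3.312098 − (-0.000278)/(0.410012) = 3.312777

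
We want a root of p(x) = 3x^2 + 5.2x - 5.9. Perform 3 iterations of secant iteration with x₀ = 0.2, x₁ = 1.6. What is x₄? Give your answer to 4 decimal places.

0.7831

p(0.2) = -4.740000, p(1.6) = 10.100000
x₂ = 1.600000 − 10.100000·(1.600000 − 0.200000) / (10.100000 − (-4.740000)) = 1.600000 − (14.140000)/(14.840000) = 0.647170
p(0.647170) = -1.278231
x₃ = 0.647170 − (-1.278231)·(0.647170 − 1.600000) / (-1.278231 − 10.100000) = 0.647170 − (1.217937)/(-11.378231) = 0.754211
p(0.754211) = -0.271602
x₄ = 0.754211 − (-0.271602)·(0.754211 − 0.647170) / (-0.271602 − (-1.278231)) = 0.754211 − (-0.029073)/(1.006628) = 0.783092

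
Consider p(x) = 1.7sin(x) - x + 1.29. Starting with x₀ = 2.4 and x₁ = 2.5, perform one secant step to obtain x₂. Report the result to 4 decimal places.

2.4166

p(2.4) = 0.038287, p(2.5) = -0.192597
x₂ = 2.500000 − (-0.192597)·(2.500000 − 2.400000) / (-0.192597 − 0.038287) = 2.500000 − (-0.019260)/(-0.230885) = 2.416583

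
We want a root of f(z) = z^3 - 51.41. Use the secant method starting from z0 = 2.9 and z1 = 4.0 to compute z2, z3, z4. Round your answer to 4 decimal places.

f(2.9) = -27.021000, f(4.0) = 12.590000
z2 = 4.000000 − 12.590000·(4.000000 − 2.900000) / (12.590000 − (-27.021000)) = 4.000000 − (13.849000)/(39.611000) = 3.650375
f(3.650375) = -2.767890
z3 = 3.650375 − (-2.767890)·(3.650375 − 4.000000) / (-2.767890 − 12.590000) = 3.650375 − (0.967724)/(-15.357890) = 3.713386
f(3.713386) = -0.205229
z4 = 3.713386 − (-0.205229)·(3.713386 − 3.650375) / (-0.205229 − (-2.767890)) = 3.713386 − (-0.012932)/(2.562661) = 3.718433

3.6504, 3.7134, 3.7184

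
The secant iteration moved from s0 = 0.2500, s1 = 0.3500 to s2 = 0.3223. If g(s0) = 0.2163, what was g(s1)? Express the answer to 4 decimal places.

The secant line through (0.2500, 0.2163) and (0.3500, g(s1)) crosses zero at s2 = 0.3223.
So (0.2500, 0.2163), (0.3500, g(s1)), (0.3223, 0) are collinear:
g(s1) = 0.2163 · (0.3500 − 0.3223) / (0.2500 − 0.3223) = 0.2163 · (0.027700)/(-0.072300) = -0.082870

-0.0829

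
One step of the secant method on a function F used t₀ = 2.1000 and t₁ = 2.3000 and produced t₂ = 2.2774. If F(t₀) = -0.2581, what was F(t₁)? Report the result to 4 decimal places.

0.0329

The secant line through (2.1000, -0.2581) and (2.3000, F(t₁)) crosses zero at t₂ = 2.2774.
So (2.1000, -0.2581), (2.3000, F(t₁)), (2.2774, 0) are collinear:
F(t₁) = -0.2581 · (2.3000 − 2.2774) / (2.1000 − 2.2774) = -0.2581 · (0.022600)/(-0.177400) = 0.032881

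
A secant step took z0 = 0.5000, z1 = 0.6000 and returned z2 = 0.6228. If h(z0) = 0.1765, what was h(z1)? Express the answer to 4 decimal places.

The secant line through (0.5000, 0.1765) and (0.6000, h(z1)) crosses zero at z2 = 0.6228.
So (0.5000, 0.1765), (0.6000, h(z1)), (0.6228, 0) are collinear:
h(z1) = 0.1765 · (0.6000 − 0.6228) / (0.5000 − 0.6228) = 0.1765 · (-0.022800)/(-0.122800) = 0.032770

0.0328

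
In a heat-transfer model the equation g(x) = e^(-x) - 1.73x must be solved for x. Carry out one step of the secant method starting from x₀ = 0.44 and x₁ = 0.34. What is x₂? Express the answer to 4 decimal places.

g(0.44) = -0.117164, g(0.34) = 0.123570
x₂ = 0.340000 − 0.123570·(0.340000 − 0.440000) / (0.123570 − (-0.117164)) = 0.340000 − (-0.012357)/(0.240734) = 0.391331

0.3913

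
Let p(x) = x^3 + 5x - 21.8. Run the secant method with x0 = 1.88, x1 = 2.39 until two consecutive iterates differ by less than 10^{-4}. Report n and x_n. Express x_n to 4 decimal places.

n = 5, x_n = 2.2078

p(1.88) = -5.755328, p(2.39) = 3.801919
x2 = 2.390000 − 3.801919·(0.510000)/(9.557247) = 2.187120;  |Δ| = 0.202880
p(2.187120) = -0.402334
x3 = 2.187120 − (-0.402334)·(-0.202880)/(-4.204253) = 2.206535;  |Δ| = 0.019415
p(2.206535) = -0.024163
x4 = 2.206535 − (-0.024163)·(0.019415)/(0.378171) = 2.207775;  |Δ| = 0.001241
p(2.207775) = 0.000169
x5 = 2.207775 − 0.000169·(0.001241)/(0.024332) = 2.207766;  |Δ| = 0.000009
|x5 − x4| = 0.000009 < 10^{-4}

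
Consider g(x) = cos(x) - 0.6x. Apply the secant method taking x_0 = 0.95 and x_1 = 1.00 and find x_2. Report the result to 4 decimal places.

0.9582

g(0.95) = 0.011683, g(1.00) = -0.059698
x_2 = 1.000000 − (-0.059698)·(1.000000 − 0.950000) / (-0.059698 − 0.011683) = 1.000000 − (-0.002985)/(-0.071381) = 0.958184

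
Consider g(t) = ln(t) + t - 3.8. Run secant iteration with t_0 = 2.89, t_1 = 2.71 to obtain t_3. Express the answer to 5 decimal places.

g(2.89) = 0.1512565, g(2.71) = -0.0930514
t_2 = 2.7100000 − (-0.0930514)·(2.7100000 − 2.8900000) / (-0.0930514 − 0.1512565) = 2.7100000 − (0.0167492)/(-0.2443079) = 2.7785579
g(2.7785579) = 0.0004900
t_3 = 2.7785579 − 0.0004900·(2.7785579 − 2.7100000) / (0.0004900 − (-0.0930514)) = 2.7785579 − (0.0000336)/(0.0935414) = 2.7781988

2.77820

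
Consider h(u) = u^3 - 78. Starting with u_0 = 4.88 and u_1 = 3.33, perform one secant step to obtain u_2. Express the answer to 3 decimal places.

h(4.88) = 38.21427, h(3.33) = -41.07396
u_2 = 3.33000 − (-41.07396)·(3.33000 − 4.88000) / (-41.07396 − 38.21427) = 3.33000 − (63.66464)/(-79.28823) = 4.13295

4.133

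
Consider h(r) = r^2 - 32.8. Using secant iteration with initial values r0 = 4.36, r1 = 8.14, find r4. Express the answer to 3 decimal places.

h(4.36) = -13.79040, h(8.14) = 33.45960
r2 = 8.14000 − 33.45960·(8.14000 − 4.36000) / (33.45960 − (-13.79040)) = 8.14000 − (126.47729)/(47.25000) = 5.46323
h(5.46323) = -2.95310
r3 = 5.46323 − (-2.95310)·(5.46323 − 8.14000) / (-2.95310 − 33.45960) = 5.46323 − (7.90475)/(-36.41270) = 5.68032
h(5.68032) = -0.53397
r4 = 5.68032 − (-0.53397)·(5.68032 − 5.46323) / (-0.53397 − (-2.95310)) = 5.68032 − (-0.11592)/(2.41913) = 5.72824

5.728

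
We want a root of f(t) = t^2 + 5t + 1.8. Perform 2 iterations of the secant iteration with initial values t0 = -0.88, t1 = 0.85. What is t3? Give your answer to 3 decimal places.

f(-0.88) = -1.82560, f(0.85) = 6.77250
t2 = 0.85000 − 6.77250·(0.85000 − (-0.88000)) / (6.77250 − (-1.82560)) = 0.85000 − (11.71642)/(8.59810) = -0.51268
f(-0.51268) = -0.50054
t3 = -0.51268 − (-0.50054)·(-0.51268 − 0.85000) / (-0.50054 − 6.77250) = -0.51268 − (0.68208)/(-7.27304) = -0.41889

-0.419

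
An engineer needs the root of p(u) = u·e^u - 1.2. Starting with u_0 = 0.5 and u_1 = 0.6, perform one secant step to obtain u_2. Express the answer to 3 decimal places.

p(0.5) = -0.37564, p(0.6) = -0.10673
u_2 = 0.60000 − (-0.10673)·(0.60000 − 0.50000) / (-0.10673 − (-0.37564)) = 0.60000 − (-0.01067)/(0.26891) = 0.63969

0.640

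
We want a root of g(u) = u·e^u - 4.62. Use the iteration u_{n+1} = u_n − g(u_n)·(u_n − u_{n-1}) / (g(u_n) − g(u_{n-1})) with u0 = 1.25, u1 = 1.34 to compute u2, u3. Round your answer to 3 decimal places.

1.281, 1.282

g(1.25) = -0.25707, g(1.34) = 0.49752
u2 = 1.34000 − 0.49752·(1.34000 − 1.25000) / (0.49752 − (-0.25707)) = 1.34000 − (0.04478)/(0.75459) = 1.28066
g(1.28066) = -0.01088
u3 = 1.28066 − (-0.01088)·(1.28066 − 1.34000) / (-0.01088 − 0.49752) = 1.28066 − (0.00065)/(-0.50840) = 1.28193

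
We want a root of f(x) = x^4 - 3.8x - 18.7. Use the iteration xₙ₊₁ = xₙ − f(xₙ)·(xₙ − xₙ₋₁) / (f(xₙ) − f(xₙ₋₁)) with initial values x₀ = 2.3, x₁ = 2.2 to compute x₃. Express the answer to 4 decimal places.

2.2878

f(2.3) = 0.544100, f(2.2) = -3.634400
x₂ = 2.200000 − (-3.634400)·(2.200000 − 2.300000) / (-3.634400 − 0.544100) = 2.200000 − (0.363440)/(-4.178500) = 2.286979
f(2.286979) = -0.034784
x₃ = 2.286979 − (-0.034784)·(2.286979 − 2.200000) / (-0.034784 − (-3.634400)) = 2.286979 − (-0.003025)/(3.599616) = 2.287819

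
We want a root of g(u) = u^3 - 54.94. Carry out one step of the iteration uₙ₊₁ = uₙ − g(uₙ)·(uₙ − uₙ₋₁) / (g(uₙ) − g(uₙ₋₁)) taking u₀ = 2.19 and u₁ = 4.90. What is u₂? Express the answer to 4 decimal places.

g(2.19) = -44.436541, g(4.90) = 62.709000
u₂ = 4.900000 − 62.709000·(4.900000 − 2.190000) / (62.709000 − (-44.436541)) = 4.900000 − (169.941390)/(107.145541) = 3.313920

3.3139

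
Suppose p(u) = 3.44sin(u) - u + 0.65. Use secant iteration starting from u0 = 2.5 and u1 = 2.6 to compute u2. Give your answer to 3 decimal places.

2.554

p(2.5) = 0.20874, p(2.6) = -0.17668
u2 = 2.60000 − (-0.17668)·(2.60000 − 2.50000) / (-0.17668 − 0.20874) = 2.60000 − (-0.01767)/(-0.38542) = 2.55416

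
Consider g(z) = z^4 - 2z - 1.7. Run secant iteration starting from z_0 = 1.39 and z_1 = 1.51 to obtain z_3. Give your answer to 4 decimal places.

g(1.39) = -0.746990, g(1.51) = 0.478856
z_2 = 1.510000 − 0.478856·(1.510000 − 1.390000) / (0.478856 − (-0.746990)) = 1.510000 − (0.057463)/(1.225846) = 1.463124
g(1.463124) = -0.043515
z_3 = 1.463124 − (-0.043515)·(1.463124 − 1.510000) / (-0.043515 − 0.478856) = 1.463124 − (0.002040)/(-0.522371) = 1.467029

1.4670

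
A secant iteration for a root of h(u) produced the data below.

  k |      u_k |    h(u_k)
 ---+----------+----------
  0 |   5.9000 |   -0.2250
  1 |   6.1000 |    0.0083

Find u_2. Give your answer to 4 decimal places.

u_2 = 6.1000 − 0.0083·(6.1000 − 5.9000) / (0.0083 − (-0.2250))
   = 6.1000 − (0.001660)/(0.233300) = 6.092885

6.0929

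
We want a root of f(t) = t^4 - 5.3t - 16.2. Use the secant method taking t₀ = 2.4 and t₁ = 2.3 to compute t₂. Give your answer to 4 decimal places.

f(2.4) = 4.257600, f(2.3) = -0.405900
t₂ = 2.300000 − (-0.405900)·(2.300000 − 2.400000) / (-0.405900 − 4.257600) = 2.300000 − (0.040590)/(-4.663500) = 2.308704

2.3087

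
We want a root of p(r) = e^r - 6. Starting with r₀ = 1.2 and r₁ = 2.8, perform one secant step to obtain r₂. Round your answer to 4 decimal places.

1.5267

p(1.2) = -2.679883, p(2.8) = 10.444647
r₂ = 2.800000 − 10.444647·(2.800000 − 1.200000) / (10.444647 − (-2.679883)) = 2.800000 − (16.711435)/(13.124530) = 1.526702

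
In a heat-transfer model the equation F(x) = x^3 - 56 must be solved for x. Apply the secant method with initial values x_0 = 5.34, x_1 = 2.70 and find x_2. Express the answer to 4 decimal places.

F(5.34) = 96.273304, F(2.70) = -36.317000
x_2 = 2.700000 − (-36.317000)·(2.700000 − 5.340000) / (-36.317000 − 96.273304) = 2.700000 − (95.876880)/(-132.590304) = 3.423106

3.4231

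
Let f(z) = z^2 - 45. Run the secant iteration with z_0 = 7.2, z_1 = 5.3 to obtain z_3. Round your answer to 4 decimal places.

6.7147

f(7.2) = 6.840000, f(5.3) = -16.910000
z_2 = 5.300000 − (-16.910000)·(5.300000 − 7.200000) / (-16.910000 − 6.840000) = 5.300000 − (32.129000)/(-23.750000) = 6.652800
f(6.652800) = -0.740252
z_3 = 6.652800 − (-0.740252)·(6.652800 − 5.300000) / (-0.740252 − (-16.910000)) = 6.652800 − (-1.001413)/(16.169748) = 6.714731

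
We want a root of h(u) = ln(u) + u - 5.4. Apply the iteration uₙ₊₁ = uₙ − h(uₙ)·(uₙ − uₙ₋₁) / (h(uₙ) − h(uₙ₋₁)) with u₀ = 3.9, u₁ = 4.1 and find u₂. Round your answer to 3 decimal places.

4.011

h(3.9) = -0.13902, h(4.1) = 0.11099
u₂ = 4.10000 − 0.11099·(4.10000 − 3.90000) / (0.11099 − (-0.13902)) = 4.10000 − (0.02220)/(0.25001) = 4.01121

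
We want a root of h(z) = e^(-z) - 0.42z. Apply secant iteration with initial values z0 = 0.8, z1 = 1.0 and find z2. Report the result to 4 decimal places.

0.9370

h(0.8) = 0.113329, h(1.0) = -0.052121
z2 = 1.000000 − (-0.052121)·(1.000000 − 0.800000) / (-0.052121 − 0.113329) = 1.000000 − (-0.010424)/(-0.165450) = 0.936995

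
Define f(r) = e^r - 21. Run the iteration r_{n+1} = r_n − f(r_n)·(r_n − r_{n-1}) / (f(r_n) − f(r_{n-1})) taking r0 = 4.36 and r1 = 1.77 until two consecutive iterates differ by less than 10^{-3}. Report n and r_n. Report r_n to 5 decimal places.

n = 8, r_n = 3.04452

f(4.36) = 57.2571344, f(1.77) = -15.1291466
r2 = 1.7700000 − (-15.1291466)·(-2.5900000)/(-72.3862811) = 2.3113248;  |Δ| = 0.5413248
f(2.3113248) = -10.9122198
r3 = 2.3113248 − (-10.9122198)·(0.5413248)/(4.2169268) = 3.7121211;  |Δ| = 1.4007963
f(3.7121211) = 19.9405520
r4 = 3.7121211 − 19.9405520·(1.4007963)/(30.8527718) = 2.8067680;  |Δ| = 0.9053530
f(2.8067680) = -4.4436779
r5 = 2.8067680 − (-4.4436779)·(-0.9053530)/(-24.3842299) = 2.9717557;  |Δ| = 0.1649877
f(2.9717557) = -1.4738284
r6 = 2.9717557 − (-1.4738284)·(0.1649877)/(2.9698495) = 3.0536331;  |Δ| = 0.0818774
f(3.0536331) = 0.1921978
r7 = 3.0536331 − 0.1921978·(0.0818774)/(1.6660262) = 3.0441875;  |Δ| = 0.0094456
f(3.0441875) = -0.0070333
r8 = 3.0441875 − (-0.0070333)·(-0.0094456)/(-0.1992311) = 3.0445209;  |Δ| = 0.0003335
|r8 − r7| = 0.0003335 < 10^{-3}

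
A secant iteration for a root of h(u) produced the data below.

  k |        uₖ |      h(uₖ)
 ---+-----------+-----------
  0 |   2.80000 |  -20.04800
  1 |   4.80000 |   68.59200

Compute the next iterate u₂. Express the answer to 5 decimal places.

3.25235

u₂ = 4.80000 − 68.59200·(4.80000 − 2.80000) / (68.59200 − (-20.04800))
   = 4.80000 − (137.1840000)/(88.6400000) = 3.2523466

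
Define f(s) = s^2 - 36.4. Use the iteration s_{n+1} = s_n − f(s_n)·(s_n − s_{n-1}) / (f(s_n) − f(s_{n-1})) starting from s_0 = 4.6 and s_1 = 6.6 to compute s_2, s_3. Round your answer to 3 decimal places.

5.961, 6.030

f(4.6) = -15.24000, f(6.6) = 7.16000
s_2 = 6.60000 − 7.16000·(6.60000 − 4.60000) / (7.16000 − (-15.24000)) = 6.60000 − (14.32000)/(22.40000) = 5.96071
f(5.96071) = -0.86989
s_3 = 5.96071 − (-0.86989)·(5.96071 − 6.60000) / (-0.86989 − 7.16000) = 5.96071 − (0.55611)/(-8.02989) = 6.02997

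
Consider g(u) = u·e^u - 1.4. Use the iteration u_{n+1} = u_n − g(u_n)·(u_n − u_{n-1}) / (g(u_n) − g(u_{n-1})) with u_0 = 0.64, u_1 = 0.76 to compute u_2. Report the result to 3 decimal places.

g(0.64) = -0.18625, g(0.76) = 0.22509
u_2 = 0.76000 − 0.22509·(0.76000 − 0.64000) / (0.22509 − (-0.18625)) = 0.76000 − (0.02701)/(0.41134) = 0.69433

0.694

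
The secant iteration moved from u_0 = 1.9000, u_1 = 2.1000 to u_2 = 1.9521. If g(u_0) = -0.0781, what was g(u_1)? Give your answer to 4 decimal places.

The secant line through (1.9000, -0.0781) and (2.1000, g(u_1)) crosses zero at u_2 = 1.9521.
So (1.9000, -0.0781), (2.1000, g(u_1)), (1.9521, 0) are collinear:
g(u_1) = -0.0781 · (2.1000 − 1.9521) / (1.9000 − 1.9521) = -0.0781 · (0.147900)/(-0.052100) = 0.221708

0.2217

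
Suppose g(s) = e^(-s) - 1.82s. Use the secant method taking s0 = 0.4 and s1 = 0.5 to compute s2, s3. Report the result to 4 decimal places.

0.3765, 0.3769

g(0.4) = -0.057680, g(0.5) = -0.303469
s2 = 0.500000 − (-0.303469)·(0.500000 − 0.400000) / (-0.303469 − (-0.057680)) = 0.500000 − (-0.030347)/(-0.245789) = 0.376533
g(0.376533) = 0.000947
s3 = 0.376533 − 0.000947·(0.376533 − 0.500000) / (0.000947 − (-0.303469)) = 0.376533 − (-0.000117)/(0.304416) = 0.376917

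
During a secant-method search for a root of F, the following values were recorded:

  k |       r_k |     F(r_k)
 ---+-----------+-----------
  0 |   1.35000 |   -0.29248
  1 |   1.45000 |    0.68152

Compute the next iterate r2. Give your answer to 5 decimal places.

1.38003

r2 = 1.45000 − 0.68152·(1.45000 − 1.35000) / (0.68152 − (-0.29248))
   = 1.45000 − (0.0681520)/(0.9740000) = 1.3800287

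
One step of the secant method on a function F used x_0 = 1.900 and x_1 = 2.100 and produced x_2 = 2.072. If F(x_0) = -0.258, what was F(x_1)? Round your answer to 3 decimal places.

0.042

The secant line through (1.900, -0.258) and (2.100, F(x_1)) crosses zero at x_2 = 2.072.
So (1.900, -0.258), (2.100, F(x_1)), (2.072, 0) are collinear:
F(x_1) = -0.258 · (2.100 − 2.072) / (1.900 − 2.072) = -0.258 · (0.02800)/(-0.17200) = 0.04200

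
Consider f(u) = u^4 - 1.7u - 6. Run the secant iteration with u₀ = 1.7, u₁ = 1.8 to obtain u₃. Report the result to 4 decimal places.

f(1.7) = -0.537900, f(1.8) = 1.437600
u₂ = 1.800000 − 1.437600·(1.800000 − 1.700000) / (1.437600 − (-0.537900)) = 1.800000 − (0.143760)/(1.975500) = 1.727229
f(1.727229) = -0.036099
u₃ = 1.727229 − (-0.036099)·(1.727229 − 1.800000) / (-0.036099 − 1.437600) = 1.727229 − (0.002627)/(-1.473699) = 1.729011

1.7290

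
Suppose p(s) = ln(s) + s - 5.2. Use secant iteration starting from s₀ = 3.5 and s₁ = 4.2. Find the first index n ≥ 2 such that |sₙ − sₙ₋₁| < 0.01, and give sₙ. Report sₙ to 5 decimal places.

p(3.5) = -0.4472370, p(4.2) = 0.4350845
s₂ = 4.2000000 − 0.4350845·(0.7000000)/(0.8823216) = 3.8548207;  |Δ| = 0.3451793
p(3.8548207) = 0.0041452
s₃ = 3.8548207 − 0.0041452·(-0.3451793)/(-0.4309394) = 3.8515004;  |Δ| = 0.0033202
|s₃ − s₂| = 0.0033202 < 0.01

n = 3, sₙ = 3.85150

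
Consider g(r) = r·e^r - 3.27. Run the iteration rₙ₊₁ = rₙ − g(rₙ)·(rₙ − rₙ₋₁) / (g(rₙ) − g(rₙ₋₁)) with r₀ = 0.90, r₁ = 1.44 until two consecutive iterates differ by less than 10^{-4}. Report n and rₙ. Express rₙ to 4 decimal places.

n = 6, rₙ = 1.0945

g(0.90) = -1.056357, g(1.44) = 2.807802
r₂ = 1.440000 − 2.807802·(0.540000)/(3.864159) = 1.047621;  |Δ| = 0.392379
g(1.047621) = -0.283376
r₃ = 1.047621 − (-0.283376)·(-0.392379)/(-3.091177) = 1.083592;  |Δ| = 0.035970
g(1.083592) = -0.067688
r₄ = 1.083592 − (-0.067688)·(0.035970)/(0.215687) = 1.094880;  |Δ| = 0.011288
g(1.094880) = 0.002405
r₅ = 1.094880 − 0.002405·(0.011288)/(0.070093) = 1.094493;  |Δ| = 0.000387
g(1.094493) = -0.000019
r₆ = 1.094493 − (-0.000019)·(-0.000387)/(-0.002424) = 1.094496;  |Δ| = 0.000003
|r₆ − r₅| = 0.000003 < 10^{-4}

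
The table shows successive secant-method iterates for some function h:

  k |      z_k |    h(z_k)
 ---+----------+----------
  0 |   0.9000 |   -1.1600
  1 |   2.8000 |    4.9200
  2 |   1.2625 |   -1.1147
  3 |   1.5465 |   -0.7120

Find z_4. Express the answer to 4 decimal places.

2.0486

z_4 = 1.5465 − (-0.7120)·(1.5465 − 1.2625) / (-0.7120 − (-1.1147))
   = 1.5465 − (-0.202208)/(0.402700) = 2.048631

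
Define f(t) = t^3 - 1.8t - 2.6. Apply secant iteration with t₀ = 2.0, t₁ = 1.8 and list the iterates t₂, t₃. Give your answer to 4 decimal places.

f(2.0) = 1.800000, f(1.8) = -0.008000
t₂ = 1.800000 − (-0.008000)·(1.800000 − 2.000000) / (-0.008000 − 1.800000) = 1.800000 − (0.001600)/(-1.808000) = 1.800885
f(1.800885) = -0.000987
t₃ = 1.800885 − (-0.000987)·(1.800885 − 1.800000) / (-0.000987 − (-0.008000)) = 1.800885 − (-0.000001)/(0.007013) = 1.801009

1.8009, 1.8010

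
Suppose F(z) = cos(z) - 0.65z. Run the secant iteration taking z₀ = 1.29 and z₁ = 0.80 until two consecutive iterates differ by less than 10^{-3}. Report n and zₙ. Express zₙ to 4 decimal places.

F(1.29) = -0.561379, F(0.80) = 0.176707
z₂ = 0.800000 − 0.176707·(-0.490000)/(0.738086) = 0.917312;  |Δ| = 0.117312
F(0.917312) = 0.011704
z₃ = 0.917312 − 0.011704·(0.117312)/(-0.165003) = 0.925633;  |Δ| = 0.008321
F(0.925633) = -0.000333
z₄ = 0.925633 − (-0.000333)·(0.008321)/(-0.012036) = 0.925403;  |Δ| = 0.000230
|z₄ − z₃| = 0.000230 < 10^{-3}

n = 4, zₙ = 0.9254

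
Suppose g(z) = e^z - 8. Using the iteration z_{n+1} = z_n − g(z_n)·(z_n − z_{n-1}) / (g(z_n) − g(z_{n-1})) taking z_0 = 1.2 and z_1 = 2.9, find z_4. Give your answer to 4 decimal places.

2.1031

g(1.2) = -4.679883, g(2.9) = 10.174145
z_2 = 2.900000 − 10.174145·(2.900000 − 1.200000) / (10.174145 − (-4.679883)) = 2.900000 − (17.296047)/(14.854028) = 1.735599
g(1.735599) = -2.327676
z_3 = 1.735599 − (-2.327676)·(1.735599 − 2.900000) / (-2.327676 − 10.174145) = 1.735599 − (2.710349)/(-12.501821) = 1.952395
g(1.952395) = -0.954457
z_4 = 1.952395 − (-0.954457)·(1.952395 − 1.735599) / (-0.954457 − (-2.327676)) = 1.952395 − (-0.206923)/(1.373219) = 2.103080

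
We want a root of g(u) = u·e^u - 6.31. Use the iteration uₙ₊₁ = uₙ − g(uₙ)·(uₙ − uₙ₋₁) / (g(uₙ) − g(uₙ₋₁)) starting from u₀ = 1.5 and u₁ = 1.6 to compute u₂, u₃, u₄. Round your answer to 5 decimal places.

g(1.5) = 0.4125336, g(1.6) = 1.6148519
u₂ = 1.6000000 − 1.6148519·(1.6000000 − 1.5000000) / (1.6148519 − 0.4125336) = 1.6000000 − (0.1614852)/(1.2023183) = 1.4656885
g(1.4656885) = 0.0371988
u₃ = 1.4656885 − 0.0371988·(1.4656885 − 1.6000000) / (0.0371988 − 1.6148519) = 1.4656885 − (-0.0049962)/(-1.5776531) = 1.4625216
g(1.4625216) = 0.0034590
u₄ = 1.4625216 − 0.0034590·(1.4625216 − 1.4656885) / (0.0034590 − 0.0371988) = 1.4625216 − (-0.0000110)/(-0.0337398) = 1.4621970

1.46569, 1.46252, 1.46220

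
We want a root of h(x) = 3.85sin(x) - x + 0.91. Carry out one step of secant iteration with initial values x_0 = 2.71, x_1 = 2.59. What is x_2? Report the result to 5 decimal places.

2.66686

h(2.71) = -0.1894759, h(2.59) = 0.3375707
x_2 = 2.5900000 − 0.3375707·(2.5900000 − 2.7100000) / (0.3375707 − (-0.1894759)) = 2.5900000 − (-0.0405085)/(0.5270466) = 2.6668594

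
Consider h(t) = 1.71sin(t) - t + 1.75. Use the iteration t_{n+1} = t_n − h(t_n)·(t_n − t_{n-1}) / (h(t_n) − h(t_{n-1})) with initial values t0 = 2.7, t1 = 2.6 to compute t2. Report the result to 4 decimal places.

h(2.7) = -0.219180, h(2.6) = 0.031507
t2 = 2.600000 − 0.031507·(2.600000 − 2.700000) / (0.031507 − (-0.219180)) = 2.600000 − (-0.003151)/(0.250688) = 2.612568

2.6126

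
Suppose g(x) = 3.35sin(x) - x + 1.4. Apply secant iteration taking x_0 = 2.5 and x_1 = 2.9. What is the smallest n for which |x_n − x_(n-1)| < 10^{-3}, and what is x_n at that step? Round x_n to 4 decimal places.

g(2.5) = 0.904882, g(2.9) = -0.698515
x_2 = 2.900000 − (-0.698515)·(0.400000)/(-1.603396) = 2.725741;  |Δ| = 0.174259
g(2.725741) = 0.027555
x_3 = 2.725741 − 0.027555·(-0.174259)/(0.726069) = 2.732354;  |Δ| = 0.006613
g(2.732354) = 0.000646
x_4 = 2.732354 − 0.000646·(0.006613)/(-0.026909) = 2.732513;  |Δ| = 0.000159
|x_4 − x_3| = 0.000159 < 10^{-3}

n = 4, x_n = 2.7325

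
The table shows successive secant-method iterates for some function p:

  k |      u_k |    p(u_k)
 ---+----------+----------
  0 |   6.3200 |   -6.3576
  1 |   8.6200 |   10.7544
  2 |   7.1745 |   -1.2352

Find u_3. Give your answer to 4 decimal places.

7.3234

u_3 = 7.1745 − (-1.2352)·(7.1745 − 8.6200) / (-1.2352 − 10.7544)
   = 7.1745 − (1.785482)/(-11.989600) = 7.323419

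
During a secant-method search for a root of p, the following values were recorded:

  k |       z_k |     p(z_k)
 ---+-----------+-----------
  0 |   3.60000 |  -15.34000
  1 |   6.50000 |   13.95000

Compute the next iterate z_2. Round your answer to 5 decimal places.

z_2 = 6.50000 − 13.95000·(6.50000 − 3.60000) / (13.95000 − (-15.34000))
   = 6.50000 − (40.4550000)/(29.2900000) = 5.1188119

5.11881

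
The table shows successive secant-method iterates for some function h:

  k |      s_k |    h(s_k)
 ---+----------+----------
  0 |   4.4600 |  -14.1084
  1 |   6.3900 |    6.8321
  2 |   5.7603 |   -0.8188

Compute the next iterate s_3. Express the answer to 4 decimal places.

s_3 = 5.7603 − (-0.8188)·(5.7603 − 6.3900) / (-0.8188 − 6.8321)
   = 5.7603 − (0.515598)/(-7.650900) = 5.827691

5.8277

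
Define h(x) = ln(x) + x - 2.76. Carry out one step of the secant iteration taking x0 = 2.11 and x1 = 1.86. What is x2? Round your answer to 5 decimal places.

2.04573

h(2.11) = 0.0966879, h(1.86) = -0.2794235
x2 = 1.8600000 − (-0.2794235)·(1.8600000 − 2.1100000) / (-0.2794235 − 0.0966879) = 1.8600000 − (0.0698559)/(-0.3761115) = 2.0457319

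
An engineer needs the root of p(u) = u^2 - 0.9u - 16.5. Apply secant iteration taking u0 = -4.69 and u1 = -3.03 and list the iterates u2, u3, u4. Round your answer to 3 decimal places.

-3.563, -3.643, -3.637

p(-4.69) = 9.71710, p(-3.03) = -4.59210
u2 = -3.03000 − (-4.59210)·(-3.03000 − (-4.69000)) / (-4.59210 − 9.71710) = -3.03000 − (-7.62289)/(-14.30920) = -3.56273
p(-3.56273) = -0.60053
u3 = -3.56273 − (-0.60053)·(-3.56273 − (-3.03000)) / (-0.60053 − (-4.59210)) = -3.56273 − (0.31992)/(3.99157) = -3.64287
p(-3.64287) = 0.04912
u4 = -3.64287 − 0.04912·(-3.64287 − (-3.56273)) / (0.04912 − (-0.60053)) = -3.64287 − (-0.00394)/(0.64965) = -3.63681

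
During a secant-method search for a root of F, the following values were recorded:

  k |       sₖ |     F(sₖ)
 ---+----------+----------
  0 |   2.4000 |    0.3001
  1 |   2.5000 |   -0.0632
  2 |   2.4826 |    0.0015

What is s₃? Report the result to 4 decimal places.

2.4830

s₃ = 2.4826 − 0.0015·(2.4826 − 2.5000) / (0.0015 − (-0.0632))
   = 2.4826 − (-0.000026)/(0.064700) = 2.483003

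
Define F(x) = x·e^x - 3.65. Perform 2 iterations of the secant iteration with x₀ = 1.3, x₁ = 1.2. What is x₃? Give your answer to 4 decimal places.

1.1528

F(1.3) = 1.120086, F(1.2) = 0.334140
x₂ = 1.200000 − 0.334140·(1.200000 − 1.300000) / (0.334140 − 1.120086) = 1.200000 − (-0.033414)/(-0.785945) = 1.157486
F(1.157486) = 0.033029
x₃ = 1.157486 − 0.033029·(1.157486 − 1.200000) / (0.033029 − 0.334140) = 1.157486 − (-0.001404)/(-0.301111) = 1.152822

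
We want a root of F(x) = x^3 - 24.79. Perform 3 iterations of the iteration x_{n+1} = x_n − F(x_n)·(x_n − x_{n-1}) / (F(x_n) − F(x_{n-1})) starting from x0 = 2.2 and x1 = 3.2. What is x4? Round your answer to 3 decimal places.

F(2.2) = -14.14200, F(3.2) = 7.97800
x2 = 3.20000 − 7.97800·(3.20000 − 2.20000) / (7.97800 − (-14.14200)) = 3.20000 − (7.97800)/(22.12000) = 2.83933
F(2.83933) = -1.89988
x3 = 2.83933 − (-1.89988)·(2.83933 − 3.20000) / (-1.89988 − 7.97800) = 2.83933 − (0.68523)/(-9.87788) = 2.90870
F(2.90870) = -0.18082
x4 = 2.90870 − (-0.18082)·(2.90870 − 2.83933) / (-0.18082 − (-1.89988)) = 2.90870 − (-0.01254)/(1.71907) = 2.91600

2.916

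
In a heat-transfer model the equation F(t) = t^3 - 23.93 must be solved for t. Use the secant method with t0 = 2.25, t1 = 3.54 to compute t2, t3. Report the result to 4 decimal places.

F(2.25) = -12.539375, F(3.54) = 20.431864
t2 = 3.540000 − 20.431864·(3.540000 − 2.250000) / (20.431864 − (-12.539375)) = 3.540000 − (26.357105)/(32.971239) = 2.740603
F(2.740603) = -3.345588
t3 = 2.740603 − (-3.345588)·(2.740603 − 3.540000) / (-3.345588 − 20.431864) = 2.740603 − (2.674453)/(-23.777452) = 2.853082

2.7406, 2.8531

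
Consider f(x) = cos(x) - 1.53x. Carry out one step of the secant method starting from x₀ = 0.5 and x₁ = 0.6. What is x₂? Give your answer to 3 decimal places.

f(0.5) = 0.11258, f(0.6) = -0.09266
x₂ = 0.60000 − (-0.09266)·(0.60000 − 0.50000) / (-0.09266 − 0.11258) = 0.60000 − (-0.00927)/(-0.20525) = 0.55485

0.555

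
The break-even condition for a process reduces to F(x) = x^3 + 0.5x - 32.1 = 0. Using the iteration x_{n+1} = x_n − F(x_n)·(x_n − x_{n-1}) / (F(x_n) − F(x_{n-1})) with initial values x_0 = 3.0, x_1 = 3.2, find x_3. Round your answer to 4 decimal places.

F(3.0) = -3.600000, F(3.2) = 2.268000
x_2 = 3.200000 − 2.268000·(3.200000 − 3.000000) / (2.268000 − (-3.600000)) = 3.200000 − (0.453600)/(5.868000) = 3.122699
F(3.122699) = -0.088423
x_3 = 3.122699 − (-0.088423)·(3.122699 − 3.200000) / (-0.088423 − 2.268000) = 3.122699 − (0.006835)/(-2.356423) = 3.125600

3.1256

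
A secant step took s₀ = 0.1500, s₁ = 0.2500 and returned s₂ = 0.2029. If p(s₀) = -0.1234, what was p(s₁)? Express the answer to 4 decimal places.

0.1099

The secant line through (0.1500, -0.1234) and (0.2500, p(s₁)) crosses zero at s₂ = 0.2029.
So (0.1500, -0.1234), (0.2500, p(s₁)), (0.2029, 0) are collinear:
p(s₁) = -0.1234 · (0.2500 − 0.2029) / (0.1500 − 0.2029) = -0.1234 · (0.047100)/(-0.052900) = 0.109870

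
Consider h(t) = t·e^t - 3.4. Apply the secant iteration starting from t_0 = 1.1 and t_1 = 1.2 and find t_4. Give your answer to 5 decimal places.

1.11496

h(1.1) = -0.0954174, h(1.2) = 0.5841403
t_2 = 1.2000000 − 0.5841403·(1.2000000 − 1.1000000) / (0.5841403 − (-0.0954174)) = 1.2000000 − (0.0584140)/(0.6795577) = 1.1140411
h(1.1140411) = -0.0059119
t_3 = 1.1140411 − (-0.0059119)·(1.1140411 − 1.2000000) / (-0.0059119 − 0.5841403) = 1.1140411 − (0.0005082)/(-0.5900522) = 1.1149023
h(1.1149023) = -0.0003613
t_4 = 1.1149023 − (-0.0003613)·(1.1149023 − 1.1140411) / (-0.0003613 − (-0.0059119)) = 1.1149023 − (-0.0000003)/(0.0055505) = 1.1149584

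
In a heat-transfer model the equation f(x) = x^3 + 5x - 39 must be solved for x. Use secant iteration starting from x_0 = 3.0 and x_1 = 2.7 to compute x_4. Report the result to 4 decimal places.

f(3.0) = 3.000000, f(2.7) = -5.817000
x_2 = 2.700000 − (-5.817000)·(2.700000 − 3.000000) / (-5.817000 − 3.000000) = 2.700000 − (1.745100)/(-8.817000) = 2.897924
f(2.897924) = -0.173706
x_3 = 2.897924 − (-0.173706)·(2.897924 − 2.700000) / (-0.173706 − (-5.817000)) = 2.897924 − (-0.034381)/(5.643294) = 2.904017
f(2.904017) = 0.010567
x_4 = 2.904017 − 0.010567·(2.904017 − 2.897924) / (0.010567 − (-0.173706)) = 2.904017 − (0.000064)/(0.184273) = 2.903667

2.9037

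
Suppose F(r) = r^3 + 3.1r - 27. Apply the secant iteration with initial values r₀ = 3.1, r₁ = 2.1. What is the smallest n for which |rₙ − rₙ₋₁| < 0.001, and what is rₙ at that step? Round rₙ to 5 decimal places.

F(3.1) = 12.4010000, F(2.1) = -11.2290000
r₂ = 2.1000000 − (-11.2290000)·(-1.0000000)/(-23.6300000) = 2.5752010;  |Δ| = 0.4752010
F(2.5752010) = -1.9390186
r₃ = 2.5752010 − (-1.9390186)·(0.4752010)/(9.2899814) = 2.6743857;  |Δ| = 0.0991847
F(2.6743857) = 0.4187078
r₄ = 2.6743857 − 0.4187078·(0.0991847)/(2.3577263) = 2.6567715;  |Δ| = 0.0176142
F(2.6567715) = -0.0113598
r₅ = 2.6567715 − (-0.0113598)·(-0.0176142)/(-0.4300676) = 2.6572368;  |Δ| = 0.0004653
|r₅ − r₄| = 0.0004653 < 0.001

n = 5, rₙ = 2.65724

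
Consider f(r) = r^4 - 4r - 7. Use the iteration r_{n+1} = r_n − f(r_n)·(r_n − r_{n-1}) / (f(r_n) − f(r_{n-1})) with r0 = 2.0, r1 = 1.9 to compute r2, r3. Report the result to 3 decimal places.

1.961, 1.963

f(2.0) = 1.00000, f(1.9) = -1.56790
r2 = 1.90000 − (-1.56790)·(1.90000 − 2.00000) / (-1.56790 − 1.00000) = 1.90000 − (0.15679)/(-2.56790) = 1.96106
f(1.96106) = -0.05446
r3 = 1.96106 − (-0.05446)·(1.96106 − 1.90000) / (-0.05446 − (-1.56790)) = 1.96106 − (-0.00333)/(1.51344) = 1.96325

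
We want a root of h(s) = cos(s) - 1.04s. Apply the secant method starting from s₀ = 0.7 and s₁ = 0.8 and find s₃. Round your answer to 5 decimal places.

h(0.7) = 0.0368422, h(0.8) = -0.1352933
s₂ = 0.8000000 − (-0.1352933)·(0.8000000 − 0.7000000) / (-0.1352933 − 0.0368422) = 0.8000000 − (-0.0135293)/(-0.1721355) = 0.7214030
h(0.7214030) = 0.0006207
s₃ = 0.7214030 − 0.0006207·(0.7214030 − 0.8000000) / (0.0006207 − (-0.1352933)) = 0.7214030 − (-0.0000488)/(0.1359140) = 0.7217620

0.72176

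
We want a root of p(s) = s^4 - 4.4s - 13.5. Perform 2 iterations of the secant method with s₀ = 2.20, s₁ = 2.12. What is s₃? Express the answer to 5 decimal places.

2.19356

p(2.20) = 0.2456000, p(2.12) = -2.6283686
s₂ = 2.1200000 − (-2.6283686)·(2.1200000 − 2.2000000) / (-2.6283686 − 0.2456000) = 2.1200000 − (0.2102695)/(-2.8739686) = 2.1931635
p(2.1931635) = -0.0141466
s₃ = 2.1931635 − (-0.0141466)·(2.1931635 − 2.1200000) / (-0.0141466 − (-2.6283686)) = 2.1931635 − (-0.0010350)/(2.6142220) = 2.1935594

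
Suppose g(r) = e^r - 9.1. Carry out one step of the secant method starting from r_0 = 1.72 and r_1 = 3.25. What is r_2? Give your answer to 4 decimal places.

1.9862

g(1.72) = -3.515472, g(3.25) = 16.690340
r_2 = 3.250000 − 16.690340·(3.250000 − 1.720000) / (16.690340 − (-3.515472)) = 3.250000 − (25.536220)/(20.205811) = 1.986194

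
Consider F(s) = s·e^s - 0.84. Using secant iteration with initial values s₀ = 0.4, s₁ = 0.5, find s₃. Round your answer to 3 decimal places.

0.506

F(0.4) = -0.24327, F(0.5) = -0.01564
s₂ = 0.50000 − (-0.01564)·(0.50000 − 0.40000) / (-0.01564 − (-0.24327)) = 0.50000 − (-0.00156)/(0.22763) = 0.50687
F(0.50687) = 0.00145
s₃ = 0.50687 − 0.00145·(0.50687 − 0.50000) / (0.00145 − (-0.01564)) = 0.50687 − (0.00001)/(0.01709) = 0.50629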